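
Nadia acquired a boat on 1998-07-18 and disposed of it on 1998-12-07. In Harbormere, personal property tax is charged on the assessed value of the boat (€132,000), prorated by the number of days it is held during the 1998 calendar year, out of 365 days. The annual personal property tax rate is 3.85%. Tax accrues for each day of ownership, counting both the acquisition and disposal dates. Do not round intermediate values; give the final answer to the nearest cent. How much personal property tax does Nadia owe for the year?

Days held (1998-07-18 to 1998-12-07): 143 out of 365
Tax = €132,000 × 3.85% × 143/365 = €1,991.0301

€1,991.03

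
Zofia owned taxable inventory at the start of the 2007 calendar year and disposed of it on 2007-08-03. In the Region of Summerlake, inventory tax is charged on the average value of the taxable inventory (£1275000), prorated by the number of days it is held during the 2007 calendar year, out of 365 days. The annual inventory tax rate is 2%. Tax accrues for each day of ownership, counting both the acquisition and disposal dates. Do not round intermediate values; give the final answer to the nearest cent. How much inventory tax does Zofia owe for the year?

Days held (2007-01-01 to 2007-08-03): 215 out of 365
Tax = £1275000 × 2% × 215/365 = £15020.5479

£15020.55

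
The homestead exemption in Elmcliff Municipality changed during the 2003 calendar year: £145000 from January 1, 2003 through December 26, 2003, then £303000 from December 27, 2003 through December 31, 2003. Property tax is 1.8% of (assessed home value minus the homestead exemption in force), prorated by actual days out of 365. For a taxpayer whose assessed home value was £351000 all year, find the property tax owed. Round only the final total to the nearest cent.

£3669.04

January 1 – December 26, 2003: 360 days, exemption £145000 → (£351000 − £145000) × 1.8% × 360/365 = £3657.2055
December 27 – December 31, 2003: 5 days, exemption £303000 → (£351000 − £303000) × 1.8% × 5/365 = £11.8356
Total = £3669.0411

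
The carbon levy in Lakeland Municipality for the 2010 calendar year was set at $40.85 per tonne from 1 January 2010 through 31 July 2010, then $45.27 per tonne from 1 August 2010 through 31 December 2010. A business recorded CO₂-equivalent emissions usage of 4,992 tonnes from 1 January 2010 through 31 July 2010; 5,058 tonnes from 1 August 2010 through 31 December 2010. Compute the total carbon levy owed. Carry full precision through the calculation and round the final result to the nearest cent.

$432,898.86

1 January – 31 July 2010: 4,992 tonnes at $40.85/tonne → $203,923.20
1 August – 31 December 2010: 5,058 tonnes at $45.27/tonne → $228,975.66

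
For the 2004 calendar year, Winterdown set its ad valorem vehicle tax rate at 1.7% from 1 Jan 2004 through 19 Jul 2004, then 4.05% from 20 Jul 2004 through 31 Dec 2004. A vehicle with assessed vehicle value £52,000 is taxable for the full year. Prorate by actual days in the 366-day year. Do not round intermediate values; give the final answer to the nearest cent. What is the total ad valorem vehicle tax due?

£1,434.90

1 Jan – 19 Jul 2004: 201 days at 1.7% → £52,000 × 1.7% × 201/366 = £485.4754
20 Jul – 31 Dec 2004: 165 days at 4.05% → £52,000 × 4.05% × 165/366 = £949.4262
Total = £1,434.9016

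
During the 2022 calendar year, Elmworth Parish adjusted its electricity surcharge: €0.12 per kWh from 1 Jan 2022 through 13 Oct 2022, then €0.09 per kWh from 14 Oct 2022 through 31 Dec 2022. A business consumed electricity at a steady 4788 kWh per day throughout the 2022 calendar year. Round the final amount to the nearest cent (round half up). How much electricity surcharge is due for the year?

1 Jan – 13 Oct 2022: 286 days × 4788 kWh/day = 1,369,368 kWh at €0.12/kWh → €164324.16
14 Oct – 31 Dec 2022: 79 days × 4788 kWh/day = 378,252 kWh at €0.09/kWh → €34042.68

€198366.84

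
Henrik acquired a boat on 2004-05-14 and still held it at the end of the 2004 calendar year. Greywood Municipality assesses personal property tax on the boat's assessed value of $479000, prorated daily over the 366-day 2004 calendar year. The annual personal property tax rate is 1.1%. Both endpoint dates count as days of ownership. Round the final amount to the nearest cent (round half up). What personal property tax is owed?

$3339.91

Days held (2004-05-14 to 2004-12-31): 232 out of 366
Tax = $479000 × 1.1% × 232/366 = $3339.9126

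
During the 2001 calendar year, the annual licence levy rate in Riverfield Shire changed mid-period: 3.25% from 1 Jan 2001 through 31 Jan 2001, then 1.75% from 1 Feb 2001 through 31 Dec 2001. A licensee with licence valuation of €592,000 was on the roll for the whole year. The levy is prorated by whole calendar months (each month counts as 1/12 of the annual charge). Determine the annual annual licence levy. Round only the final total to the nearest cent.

€11,100.00

1 Jan – 31 Jan 2001: 1 month at 3.25% → €592,000 × 3.25% × 1/12 = €1,603.3333
1 Feb – 31 Dec 2001: 11 months at 1.75% → €592,000 × 1.75% × 11/12 = €9,496.6667
Total = €11,100.0000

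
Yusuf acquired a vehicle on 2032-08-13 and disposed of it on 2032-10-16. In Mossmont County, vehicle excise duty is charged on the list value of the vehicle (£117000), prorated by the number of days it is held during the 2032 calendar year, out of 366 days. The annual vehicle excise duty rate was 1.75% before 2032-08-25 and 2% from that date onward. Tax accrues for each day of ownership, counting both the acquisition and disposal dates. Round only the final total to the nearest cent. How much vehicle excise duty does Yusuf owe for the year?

2032-08-13 to 2032-08-24: 12 days at 1.75% → £117000 × 1.75% × 12/366 = £67.1311
2032-08-25 to 2032-10-16: 53 days at 2% → £117000 × 2% × 53/366 = £338.8525
Total = £405.9836

£405.98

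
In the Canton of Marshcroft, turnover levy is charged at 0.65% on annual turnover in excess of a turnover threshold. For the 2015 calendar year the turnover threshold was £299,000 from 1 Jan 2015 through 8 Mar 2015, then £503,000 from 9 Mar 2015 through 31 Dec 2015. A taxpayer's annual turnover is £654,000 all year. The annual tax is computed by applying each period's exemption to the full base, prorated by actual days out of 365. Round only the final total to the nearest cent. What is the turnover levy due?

1 Jan – 8 Mar 2015: 67 days, exemption £299,000 → (£654,000 − £299,000) × 0.65% × 67/365 = £423.5685
9 Mar – 31 Dec 2015: 298 days, exemption £503,000 → (£654,000 − £503,000) × 0.65% × 298/365 = £801.3342
Total = £1,224.9027

£1,224.90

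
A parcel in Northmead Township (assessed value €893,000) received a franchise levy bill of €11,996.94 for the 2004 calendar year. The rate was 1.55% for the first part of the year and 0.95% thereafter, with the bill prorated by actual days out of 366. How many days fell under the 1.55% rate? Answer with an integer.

240 days

Let d = days at the first rate; then 366 − d days at the second rate.
€893,000 × [1.55%·d + 0.95%·(366−d)] / 366 = €11,996.94
Solving gives d = 240, so the new rate took effect on 28 August 2004.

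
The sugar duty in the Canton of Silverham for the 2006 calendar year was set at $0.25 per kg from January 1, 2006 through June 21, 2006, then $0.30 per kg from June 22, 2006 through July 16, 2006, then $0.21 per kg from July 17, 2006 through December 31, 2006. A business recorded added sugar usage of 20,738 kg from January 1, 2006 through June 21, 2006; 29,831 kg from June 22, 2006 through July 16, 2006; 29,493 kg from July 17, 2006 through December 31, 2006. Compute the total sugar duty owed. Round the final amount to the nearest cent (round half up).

January 1 – June 21, 2006: 20,738 kg at $0.25/kg → $5,184.50
June 22 – July 16, 2006: 29,831 kg at $0.30/kg → $8,949.30
July 17 – December 31, 2006: 29,493 kg at $0.21/kg → $6,193.53

$20,327.33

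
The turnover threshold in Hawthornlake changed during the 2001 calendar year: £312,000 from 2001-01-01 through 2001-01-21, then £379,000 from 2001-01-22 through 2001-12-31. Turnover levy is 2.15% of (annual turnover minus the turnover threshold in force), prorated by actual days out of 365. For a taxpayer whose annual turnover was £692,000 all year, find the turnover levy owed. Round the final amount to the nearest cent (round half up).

£6,812.38

2001-01-01 to 2001-01-21: 21 days, exemption £312,000 → (£692,000 − £312,000) × 2.15% × 21/365 = £470.0548
2001-01-22 to 2001-12-31: 344 days, exemption £379,000 → (£692,000 − £379,000) × 2.15% × 344/365 = £6,342.3233
Total = £6,812.3781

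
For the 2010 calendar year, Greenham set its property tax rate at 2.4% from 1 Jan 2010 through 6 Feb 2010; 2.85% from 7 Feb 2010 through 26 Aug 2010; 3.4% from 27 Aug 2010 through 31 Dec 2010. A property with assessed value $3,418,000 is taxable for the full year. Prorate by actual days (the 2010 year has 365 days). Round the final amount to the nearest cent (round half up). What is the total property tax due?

$102,394.85

1 Jan – 6 Feb 2010: 37 days at 2.4% → $3,418,000 × 2.4% × 37/365 = $8,315.5726
7 Feb – 26 Aug 2010: 201 days at 2.85% → $3,418,000 × 2.85% × 201/365 = $53,643.8712
27 Aug – 31 Dec 2010: 127 days at 3.4% → $3,418,000 × 3.4% × 127/365 = $40,435.4082
Total = $102,394.8521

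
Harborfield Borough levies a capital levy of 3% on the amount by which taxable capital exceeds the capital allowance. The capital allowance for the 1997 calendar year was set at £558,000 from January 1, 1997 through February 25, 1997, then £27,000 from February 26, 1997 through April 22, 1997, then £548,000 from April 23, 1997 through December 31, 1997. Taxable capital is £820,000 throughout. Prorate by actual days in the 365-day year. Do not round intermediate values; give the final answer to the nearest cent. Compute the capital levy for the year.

£10,512.00

January 1 – February 25, 1997: 56 days, exemption £558,000 → (£820,000 − £558,000) × 3% × 56/365 = £1,205.9178
February 26 – April 22, 1997: 56 days, exemption £27,000 → (£820,000 − £27,000) × 3% × 56/365 = £3,649.9726
April 23 – December 31, 1997: 253 days, exemption £548,000 → (£820,000 − £548,000) × 3% × 253/365 = £5,656.1096
Total = £10,512.0000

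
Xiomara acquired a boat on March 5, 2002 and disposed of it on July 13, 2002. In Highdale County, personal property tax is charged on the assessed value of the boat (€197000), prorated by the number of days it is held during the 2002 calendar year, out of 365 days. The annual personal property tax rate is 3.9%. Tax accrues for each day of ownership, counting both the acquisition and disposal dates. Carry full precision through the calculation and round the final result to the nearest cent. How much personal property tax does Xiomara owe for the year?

Days held (March 5 – July 13, 2002): 131 out of 365
Tax = €197000 × 3.9% × 131/365 = €2757.4603

€2757.46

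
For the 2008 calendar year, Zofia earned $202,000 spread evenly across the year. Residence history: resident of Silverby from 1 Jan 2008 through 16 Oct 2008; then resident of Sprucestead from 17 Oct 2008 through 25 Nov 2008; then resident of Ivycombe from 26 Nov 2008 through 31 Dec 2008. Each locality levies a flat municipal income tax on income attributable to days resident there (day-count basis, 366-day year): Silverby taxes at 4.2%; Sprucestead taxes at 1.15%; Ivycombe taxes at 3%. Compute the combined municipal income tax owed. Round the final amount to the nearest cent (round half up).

Silverby, 1 Jan – 16 Oct 2008: 290 days → $202,000 × 4.2% × 290/366 = $6,722.2951
Sprucestead, 17 Oct – 25 Nov 2008: 40 days → $202,000 × 1.15% × 40/366 = $253.8798
Ivycombe, 26 Nov – 31 Dec 2008: 36 days → $202,000 × 3% × 36/366 = $596.0656
Total = $7,572.2404

$7,572.24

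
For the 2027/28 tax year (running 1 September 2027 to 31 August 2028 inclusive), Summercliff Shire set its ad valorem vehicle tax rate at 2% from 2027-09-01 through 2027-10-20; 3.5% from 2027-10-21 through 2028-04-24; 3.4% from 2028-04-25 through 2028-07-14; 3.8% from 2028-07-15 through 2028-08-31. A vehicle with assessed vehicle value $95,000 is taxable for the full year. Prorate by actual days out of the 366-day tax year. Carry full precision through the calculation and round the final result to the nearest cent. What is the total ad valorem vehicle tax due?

$3,146.68

2027-09-01 to 2027-10-20: 50 days at 2% → $95,000 × 2% × 50/366 = $259.5628
2027-10-21 to 2028-04-24: 187 days at 3.5% → $95,000 × 3.5% × 187/366 = $1,698.8388
2028-04-25 to 2028-07-14: 81 days at 3.4% → $95,000 × 3.4% × 81/366 = $714.8361
2028-07-15 to 2028-08-31: 48 days at 3.8% → $95,000 × 3.8% × 48/366 = $473.4426
Total = $3,146.6803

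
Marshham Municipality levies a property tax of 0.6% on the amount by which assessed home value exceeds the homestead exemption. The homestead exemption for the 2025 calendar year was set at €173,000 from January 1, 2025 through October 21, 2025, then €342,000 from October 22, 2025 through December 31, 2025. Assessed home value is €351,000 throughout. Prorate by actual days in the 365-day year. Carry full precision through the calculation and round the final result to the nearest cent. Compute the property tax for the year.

January 1 – October 21, 2025: 294 days, exemption €173,000 → (€351,000 − €173,000) × 0.6% × 294/365 = €860.2521
October 22 – December 31, 2025: 71 days, exemption €342,000 → (€351,000 − €342,000) × 0.6% × 71/365 = €10.5041
Total = €870.7562

€870.76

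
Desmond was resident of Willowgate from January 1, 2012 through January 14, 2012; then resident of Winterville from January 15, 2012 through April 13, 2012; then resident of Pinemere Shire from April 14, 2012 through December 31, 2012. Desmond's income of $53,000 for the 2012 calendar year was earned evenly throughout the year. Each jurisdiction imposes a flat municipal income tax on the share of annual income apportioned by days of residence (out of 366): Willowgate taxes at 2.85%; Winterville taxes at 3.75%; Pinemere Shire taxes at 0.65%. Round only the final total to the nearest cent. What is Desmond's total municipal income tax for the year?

$793.12

Willowgate, January 1 – January 14, 2012: 14 days → $53,000 × 2.85% × 14/366 = $57.7787
Winterville, January 15 – April 13, 2012: 90 days → $53,000 × 3.75% × 90/366 = $488.7295
Pinemere Shire, April 14 – December 31, 2012: 262 days → $53,000 × 0.65% × 262/366 = $246.6093
Total = $793.1175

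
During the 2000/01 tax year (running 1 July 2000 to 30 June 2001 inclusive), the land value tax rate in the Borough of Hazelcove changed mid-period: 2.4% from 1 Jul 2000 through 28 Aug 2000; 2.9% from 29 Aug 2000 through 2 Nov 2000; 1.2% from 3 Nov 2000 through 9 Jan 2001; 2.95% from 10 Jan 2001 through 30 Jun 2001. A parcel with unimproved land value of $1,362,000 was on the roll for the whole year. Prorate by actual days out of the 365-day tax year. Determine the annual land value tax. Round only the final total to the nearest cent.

1 Jul – 28 Aug 2000: 59 days at 2.4% → $1,362,000 × 2.4% × 59/365 = $5,283.8137
29 Aug – 2 Nov 2000: 66 days at 2.9% → $1,362,000 × 2.9% × 66/365 = $7,142.1041
3 Nov 2000 – 9 Jan 2001: 68 days at 1.2% → $1,362,000 × 1.2% × 68/365 = $3,044.9096
10 Jan – 30 Jun 2001: 172 days at 2.95% → $1,362,000 × 2.95% × 172/365 = $18,933.6658
Total = $34,404.4932

$34,404.49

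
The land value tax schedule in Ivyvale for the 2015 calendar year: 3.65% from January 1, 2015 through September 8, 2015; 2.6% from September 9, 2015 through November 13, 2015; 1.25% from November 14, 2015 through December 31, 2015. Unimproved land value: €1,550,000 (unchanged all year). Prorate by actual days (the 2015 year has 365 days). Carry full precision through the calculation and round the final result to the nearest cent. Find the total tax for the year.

€48,740.07

January 1 – September 8, 2015: 251 days at 3.65% → €1,550,000 × 3.65% × 251/365 = €38,905.0000
September 9 – November 13, 2015: 66 days at 2.6% → €1,550,000 × 2.6% × 66/365 = €7,287.1233
November 14 – December 31, 2015: 48 days at 1.25% → €1,550,000 × 1.25% × 48/365 = €2,547.9452
Total = €48,740.0685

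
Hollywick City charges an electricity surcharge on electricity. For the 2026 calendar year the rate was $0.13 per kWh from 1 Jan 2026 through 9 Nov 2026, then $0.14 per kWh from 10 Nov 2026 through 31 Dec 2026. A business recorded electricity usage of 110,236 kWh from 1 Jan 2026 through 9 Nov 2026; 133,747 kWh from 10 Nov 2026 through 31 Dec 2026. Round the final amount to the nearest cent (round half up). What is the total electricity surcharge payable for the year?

$33,055.26

1 Jan – 9 Nov 2026: 110,236 kWh at $0.13/kWh → $14,330.68
10 Nov – 31 Dec 2026: 133,747 kWh at $0.14/kWh → $18,724.58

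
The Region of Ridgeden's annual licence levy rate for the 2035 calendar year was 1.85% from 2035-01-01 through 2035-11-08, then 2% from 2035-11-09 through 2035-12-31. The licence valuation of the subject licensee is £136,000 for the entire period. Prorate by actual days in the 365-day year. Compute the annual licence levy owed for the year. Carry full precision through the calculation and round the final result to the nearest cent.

£2,545.62

2035-01-01 to 2035-11-08: 312 days at 1.85% → £136,000 × 1.85% × 312/365 = £2,150.6630
2035-11-09 to 2035-12-31: 53 days at 2% → £136,000 × 2% × 53/365 = £394.9589
Total = £2,545.6219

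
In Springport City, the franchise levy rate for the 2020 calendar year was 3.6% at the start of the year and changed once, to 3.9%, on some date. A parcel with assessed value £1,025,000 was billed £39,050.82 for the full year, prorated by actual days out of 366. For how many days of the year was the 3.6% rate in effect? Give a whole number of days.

110 days

Let d = days at the first rate; then 366 − d days at the second rate.
£1,025,000 × [3.6%·d + 3.9%·(366−d)] / 366 = £39,050.82
Solving gives d = 110, so the new rate took effect on April 20, 2020.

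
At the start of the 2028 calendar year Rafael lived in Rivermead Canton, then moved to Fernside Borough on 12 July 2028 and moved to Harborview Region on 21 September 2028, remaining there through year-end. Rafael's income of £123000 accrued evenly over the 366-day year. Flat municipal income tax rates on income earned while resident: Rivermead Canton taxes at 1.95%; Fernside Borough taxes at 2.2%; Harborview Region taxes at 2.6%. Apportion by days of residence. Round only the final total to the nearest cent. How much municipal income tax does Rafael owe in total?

£2680.96

Rivermead Canton, 1 January – 11 July 2028: 193 days → £123000 × 1.95% × 193/366 = £1264.7828
Fernside Borough, 12 July – 20 September 2028: 71 days → £123000 × 2.2% × 71/366 = £524.9344
Harborview Region, 21 September – 31 December 2028: 102 days → £123000 × 2.6% × 102/366 = £891.2459
Total = £2680.9631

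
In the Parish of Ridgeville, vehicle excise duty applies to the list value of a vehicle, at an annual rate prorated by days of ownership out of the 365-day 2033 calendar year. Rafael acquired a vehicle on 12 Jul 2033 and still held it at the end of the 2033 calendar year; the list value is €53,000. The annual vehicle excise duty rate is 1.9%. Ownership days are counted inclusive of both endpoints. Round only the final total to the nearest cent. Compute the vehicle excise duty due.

Days held (12 Jul – 31 Dec 2033): 173 out of 365
Tax = €53,000 × 1.9% × 173/365 = €477.2904

€477.29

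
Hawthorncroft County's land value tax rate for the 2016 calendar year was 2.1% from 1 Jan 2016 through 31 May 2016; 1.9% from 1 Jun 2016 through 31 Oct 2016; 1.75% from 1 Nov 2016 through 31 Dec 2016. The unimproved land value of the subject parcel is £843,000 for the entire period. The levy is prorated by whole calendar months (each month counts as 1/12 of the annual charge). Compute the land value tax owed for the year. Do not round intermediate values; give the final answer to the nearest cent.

1 Jan – 31 May 2016: 5 months at 2.1% → £843,000 × 2.1% × 5/12 = £7,376.2500
1 Jun – 31 Oct 2016: 5 months at 1.9% → £843,000 × 1.9% × 5/12 = £6,673.7500
1 Nov – 31 Dec 2016: 2 months at 1.75% → £843,000 × 1.75% × 2/12 = £2,458.7500
Total = £16,508.7500

£16,508.75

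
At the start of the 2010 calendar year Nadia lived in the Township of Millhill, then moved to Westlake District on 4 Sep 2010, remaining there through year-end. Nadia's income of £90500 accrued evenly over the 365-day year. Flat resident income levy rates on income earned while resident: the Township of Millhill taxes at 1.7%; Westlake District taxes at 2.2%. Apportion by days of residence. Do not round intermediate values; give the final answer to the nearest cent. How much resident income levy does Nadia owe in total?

The Township of Millhill, 1 Jan – 3 Sep 2010: 246 days → £90500 × 1.7% × 246/365 = £1036.9068
Westlake District, 4 Sep – 31 Dec 2010: 119 days → £90500 × 2.2% × 119/365 = £649.1205
Total = £1686.0274

£1686.03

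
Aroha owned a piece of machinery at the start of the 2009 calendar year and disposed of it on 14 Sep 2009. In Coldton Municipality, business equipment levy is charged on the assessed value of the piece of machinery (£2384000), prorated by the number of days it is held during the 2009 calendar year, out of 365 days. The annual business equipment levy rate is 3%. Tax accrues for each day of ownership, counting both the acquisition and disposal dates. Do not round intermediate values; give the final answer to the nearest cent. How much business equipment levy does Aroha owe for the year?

£50357.92

Days held (1 Jan – 14 Sep 2009): 257 out of 365
Tax = £2384000 × 3% × 257/365 = £50357.9178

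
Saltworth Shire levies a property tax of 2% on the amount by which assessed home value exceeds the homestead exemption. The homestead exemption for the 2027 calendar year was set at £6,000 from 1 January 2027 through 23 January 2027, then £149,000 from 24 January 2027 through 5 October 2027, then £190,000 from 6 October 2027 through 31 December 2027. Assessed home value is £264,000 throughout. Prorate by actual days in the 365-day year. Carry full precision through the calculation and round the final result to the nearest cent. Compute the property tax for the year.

1 January – 23 January 2027: 23 days, exemption £6,000 → (£264,000 − £6,000) × 2% × 23/365 = £325.1507
24 January – 5 October 2027: 255 days, exemption £149,000 → (£264,000 − £149,000) × 2% × 255/365 = £1,606.8493
6 October – 31 December 2027: 87 days, exemption £190,000 → (£264,000 − £190,000) × 2% × 87/365 = £352.7671
Total = £2,284.7671

£2,284.77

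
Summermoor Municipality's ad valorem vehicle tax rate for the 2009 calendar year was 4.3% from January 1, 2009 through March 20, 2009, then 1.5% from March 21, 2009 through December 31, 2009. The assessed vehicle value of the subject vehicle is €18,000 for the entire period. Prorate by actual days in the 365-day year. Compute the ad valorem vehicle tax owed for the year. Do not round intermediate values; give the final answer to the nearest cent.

January 1 – March 20, 2009: 79 days at 4.3% → €18,000 × 4.3% × 79/365 = €167.5233
March 21 – December 31, 2009: 286 days at 1.5% → €18,000 × 1.5% × 286/365 = €211.5616
Total = €379.0849

€379.08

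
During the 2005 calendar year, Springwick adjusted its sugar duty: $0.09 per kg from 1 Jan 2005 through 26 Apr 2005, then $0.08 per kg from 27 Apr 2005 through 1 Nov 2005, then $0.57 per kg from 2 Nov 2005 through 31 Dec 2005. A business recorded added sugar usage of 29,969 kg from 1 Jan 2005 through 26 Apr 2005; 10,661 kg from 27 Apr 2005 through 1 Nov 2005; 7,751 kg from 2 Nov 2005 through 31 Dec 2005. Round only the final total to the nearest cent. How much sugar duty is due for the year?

$7968.16

1 Jan – 26 Apr 2005: 29,969 kg at $0.09/kg → $2697.21
27 Apr – 1 Nov 2005: 10,661 kg at $0.08/kg → $852.88
2 Nov – 31 Dec 2005: 7,751 kg at $0.57/kg → $4418.07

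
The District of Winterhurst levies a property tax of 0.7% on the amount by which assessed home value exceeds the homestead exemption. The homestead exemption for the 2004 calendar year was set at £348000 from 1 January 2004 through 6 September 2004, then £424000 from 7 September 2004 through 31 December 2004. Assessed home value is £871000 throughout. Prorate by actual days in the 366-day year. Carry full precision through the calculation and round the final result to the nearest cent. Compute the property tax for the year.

1 January – 6 September 2004: 250 days, exemption £348000 → (£871000 − £348000) × 0.7% × 250/366 = £2500.6831
7 September – 31 December 2004: 116 days, exemption £424000 → (£871000 − £424000) × 0.7% × 116/366 = £991.7049
Total = £3492.3880

£3492.39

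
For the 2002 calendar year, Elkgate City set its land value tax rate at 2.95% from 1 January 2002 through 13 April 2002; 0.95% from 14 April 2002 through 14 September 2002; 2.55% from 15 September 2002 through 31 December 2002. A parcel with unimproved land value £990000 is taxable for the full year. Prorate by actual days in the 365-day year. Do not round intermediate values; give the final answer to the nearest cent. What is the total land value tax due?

£19679.30

1 January – 13 April 2002: 103 days at 2.95% → £990000 × 2.95% × 103/365 = £8241.4110
14 April – 14 September 2002: 154 days at 0.95% → £990000 × 0.95% × 154/365 = £3968.1370
15 September – 31 December 2002: 108 days at 2.55% → £990000 × 2.55% × 108/365 = £7469.7534
Total = £19679.3014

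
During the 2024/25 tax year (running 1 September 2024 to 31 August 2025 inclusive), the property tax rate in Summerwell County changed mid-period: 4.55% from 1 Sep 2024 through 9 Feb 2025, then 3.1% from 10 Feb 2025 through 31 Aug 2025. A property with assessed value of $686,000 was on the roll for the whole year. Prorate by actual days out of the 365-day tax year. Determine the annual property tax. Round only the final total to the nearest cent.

1 Sep 2024 – 9 Feb 2025: 162 days at 4.55% → $686,000 × 4.55% × 162/365 = $13,853.4411
10 Feb – 31 Aug 2025: 203 days at 3.1% → $686,000 × 3.1% × 203/365 = $11,827.3918
Total = $25,680.8329

$25,680.83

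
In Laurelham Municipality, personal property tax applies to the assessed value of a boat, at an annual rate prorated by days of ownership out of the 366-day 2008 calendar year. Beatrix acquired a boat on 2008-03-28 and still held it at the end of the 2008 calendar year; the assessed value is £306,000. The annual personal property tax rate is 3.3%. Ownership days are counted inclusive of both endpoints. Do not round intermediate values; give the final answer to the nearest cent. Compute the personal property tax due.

£7,697.66

Days held (2008-03-28 to 2008-12-31): 279 out of 366
Tax = £306,000 × 3.3% × 279/366 = £7,697.6557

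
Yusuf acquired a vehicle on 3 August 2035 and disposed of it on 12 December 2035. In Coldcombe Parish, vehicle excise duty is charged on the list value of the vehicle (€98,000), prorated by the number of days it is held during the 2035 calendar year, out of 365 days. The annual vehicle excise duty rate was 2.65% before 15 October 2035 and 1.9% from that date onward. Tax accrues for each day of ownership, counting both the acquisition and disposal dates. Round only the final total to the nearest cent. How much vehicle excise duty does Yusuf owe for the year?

€820.38

3 August – 14 October 2035: 73 days at 2.65% → €98,000 × 2.65% × 73/365 = €519.4000
15 October – 12 December 2035: 59 days at 1.9% → €98,000 × 1.9% × 59/365 = €300.9808
Total = €820.3808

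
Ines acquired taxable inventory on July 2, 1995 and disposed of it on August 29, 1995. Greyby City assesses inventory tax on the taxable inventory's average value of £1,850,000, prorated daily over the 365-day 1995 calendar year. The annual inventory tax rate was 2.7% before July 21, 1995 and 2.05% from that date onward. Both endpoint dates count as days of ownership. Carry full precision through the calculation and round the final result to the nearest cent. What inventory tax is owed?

July 2 – July 20, 1995: 19 days at 2.7% → £1,850,000 × 2.7% × 19/365 = £2,600.1370
July 21 – August 29, 1995: 40 days at 2.05% → £1,850,000 × 2.05% × 40/365 = £4,156.1644
Total = £6,756.3014

£6,756.30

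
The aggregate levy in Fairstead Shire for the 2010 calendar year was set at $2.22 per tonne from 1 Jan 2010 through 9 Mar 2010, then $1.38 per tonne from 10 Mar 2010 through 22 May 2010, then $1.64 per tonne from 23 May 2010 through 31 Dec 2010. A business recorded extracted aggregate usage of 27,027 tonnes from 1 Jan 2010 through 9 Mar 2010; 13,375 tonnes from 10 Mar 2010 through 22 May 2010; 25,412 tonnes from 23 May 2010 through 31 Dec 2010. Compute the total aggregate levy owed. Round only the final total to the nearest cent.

$120,133.12

1 Jan – 9 Mar 2010: 27,027 tonnes at $2.22/tonne → $59,999.94
10 Mar – 22 May 2010: 13,375 tonnes at $1.38/tonne → $18,457.50
23 May – 31 Dec 2010: 25,412 tonnes at $1.64/tonne → $41,675.68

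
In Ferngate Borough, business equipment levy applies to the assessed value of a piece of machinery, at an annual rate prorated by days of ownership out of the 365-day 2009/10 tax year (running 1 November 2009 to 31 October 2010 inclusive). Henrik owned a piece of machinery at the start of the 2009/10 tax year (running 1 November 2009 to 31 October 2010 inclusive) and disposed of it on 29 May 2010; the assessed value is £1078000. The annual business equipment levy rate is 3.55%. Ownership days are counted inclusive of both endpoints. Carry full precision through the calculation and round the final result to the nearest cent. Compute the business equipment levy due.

£22017.78

Days held (1 Nov 2009 – 29 May 2010): 210 out of 365
Tax = £1078000 × 3.55% × 210/365 = £22017.7808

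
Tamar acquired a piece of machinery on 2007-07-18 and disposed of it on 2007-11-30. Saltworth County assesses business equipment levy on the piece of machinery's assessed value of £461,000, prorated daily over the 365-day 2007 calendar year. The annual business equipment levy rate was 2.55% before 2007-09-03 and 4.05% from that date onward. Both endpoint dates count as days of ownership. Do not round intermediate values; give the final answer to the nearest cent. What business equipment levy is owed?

£6,066.25

2007-07-18 to 2007-09-02: 47 days at 2.55% → £461,000 × 2.55% × 47/365 = £1,513.7219
2007-09-03 to 2007-11-30: 89 days at 4.05% → £461,000 × 4.05% × 89/365 = £4,552.5329
Total = £6,066.2548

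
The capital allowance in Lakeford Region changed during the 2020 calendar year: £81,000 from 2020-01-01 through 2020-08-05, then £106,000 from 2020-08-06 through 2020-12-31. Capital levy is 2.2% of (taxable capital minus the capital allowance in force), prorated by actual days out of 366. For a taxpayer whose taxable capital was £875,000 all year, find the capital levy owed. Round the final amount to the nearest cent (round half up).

2020-01-01 to 2020-08-05: 218 days, exemption £81,000 → (£875,000 − £81,000) × 2.2% × 218/366 = £10,404.4372
2020-08-06 to 2020-12-31: 148 days, exemption £106,000 → (£875,000 − £106,000) × 2.2% × 148/366 = £6,841.1585
Total = £17,245.5956

£17,245.60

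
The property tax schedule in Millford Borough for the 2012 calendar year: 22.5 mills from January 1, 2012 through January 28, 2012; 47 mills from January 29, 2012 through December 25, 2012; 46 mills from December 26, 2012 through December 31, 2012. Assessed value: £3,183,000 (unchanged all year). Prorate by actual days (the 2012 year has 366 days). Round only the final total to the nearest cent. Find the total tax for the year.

January 1 – January 28, 2012: 28 days at 22.5 mills → £3,183,000 × 2.25% × 28/366 = £5,478.9344
January 29 – December 25, 2012: 332 days at 47 mills → £3,183,000 × 4.7% × 332/366 = £135,703.6393
December 26 – December 31, 2012: 6 days at 46 mills → £3,183,000 × 4.6% × 6/366 = £2,400.2951
Total = £143,582.8689

£143,582.87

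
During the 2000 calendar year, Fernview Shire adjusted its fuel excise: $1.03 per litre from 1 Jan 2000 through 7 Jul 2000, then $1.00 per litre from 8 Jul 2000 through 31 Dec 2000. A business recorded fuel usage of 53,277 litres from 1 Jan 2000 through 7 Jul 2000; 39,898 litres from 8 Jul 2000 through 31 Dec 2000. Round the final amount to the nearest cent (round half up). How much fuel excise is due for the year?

1 Jan – 7 Jul 2000: 53,277 litres at $1.03/litre → $54,875.31
8 Jul – 31 Dec 2000: 39,898 litres at $1.00/litre → $39,898.00

$94,773.31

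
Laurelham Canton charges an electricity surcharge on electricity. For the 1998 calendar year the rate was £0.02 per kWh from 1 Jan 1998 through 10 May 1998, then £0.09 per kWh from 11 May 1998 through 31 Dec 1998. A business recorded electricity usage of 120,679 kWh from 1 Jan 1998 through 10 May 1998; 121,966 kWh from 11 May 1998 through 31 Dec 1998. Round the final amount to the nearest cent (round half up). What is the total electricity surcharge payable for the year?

1 Jan – 10 May 1998: 120,679 kWh at £0.02/kWh → £2413.58
11 May – 31 Dec 1998: 121,966 kWh at £0.09/kWh → £10976.94

£13390.52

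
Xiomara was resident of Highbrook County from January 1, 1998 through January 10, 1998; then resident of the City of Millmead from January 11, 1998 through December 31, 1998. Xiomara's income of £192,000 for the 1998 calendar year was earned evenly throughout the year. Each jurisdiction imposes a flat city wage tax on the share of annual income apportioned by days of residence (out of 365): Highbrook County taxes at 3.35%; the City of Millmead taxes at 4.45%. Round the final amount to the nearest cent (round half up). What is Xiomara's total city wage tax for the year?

Highbrook County, January 1 – January 10, 1998: 10 days → £192,000 × 3.35% × 10/365 = £176.2192
The City of Millmead, January 11 – December 31, 1998: 355 days → £192,000 × 4.45% × 355/365 = £8,309.9178
Total = £8,486.1370

£8,486.14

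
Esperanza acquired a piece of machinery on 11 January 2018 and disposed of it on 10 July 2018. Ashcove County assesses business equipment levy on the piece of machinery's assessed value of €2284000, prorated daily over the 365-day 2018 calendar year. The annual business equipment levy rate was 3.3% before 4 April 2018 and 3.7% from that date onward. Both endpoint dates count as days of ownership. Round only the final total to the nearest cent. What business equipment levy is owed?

11 January – 3 April 2018: 83 days at 3.3% → €2284000 × 3.3% × 83/365 = €17139.3863
4 April – 10 July 2018: 98 days at 3.7% → €2284000 × 3.7% × 98/365 = €22689.8192
Total = €39829.2055

€39829.21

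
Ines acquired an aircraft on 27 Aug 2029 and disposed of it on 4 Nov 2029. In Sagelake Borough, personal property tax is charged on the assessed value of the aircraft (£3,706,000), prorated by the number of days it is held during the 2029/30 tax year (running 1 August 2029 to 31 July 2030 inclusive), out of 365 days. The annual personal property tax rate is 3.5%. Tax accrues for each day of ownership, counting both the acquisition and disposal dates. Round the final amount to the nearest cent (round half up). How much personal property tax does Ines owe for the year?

£24,875.89

Days held (27 Aug – 4 Nov 2029): 70 out of 365
Tax = £3,706,000 × 3.5% × 70/365 = £24,875.8904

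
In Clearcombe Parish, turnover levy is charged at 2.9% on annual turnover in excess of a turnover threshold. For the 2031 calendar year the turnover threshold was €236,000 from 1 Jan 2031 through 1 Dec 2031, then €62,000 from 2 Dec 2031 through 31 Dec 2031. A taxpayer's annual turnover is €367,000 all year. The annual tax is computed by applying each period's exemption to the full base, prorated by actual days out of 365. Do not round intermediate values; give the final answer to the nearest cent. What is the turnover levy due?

€4,213.74

1 Jan – 1 Dec 2031: 335 days, exemption €236,000 → (€367,000 − €236,000) × 2.9% × 335/365 = €3,486.7534
2 Dec – 31 Dec 2031: 30 days, exemption €62,000 → (€367,000 − €62,000) × 2.9% × 30/365 = €726.9863
Total = €4,213.7397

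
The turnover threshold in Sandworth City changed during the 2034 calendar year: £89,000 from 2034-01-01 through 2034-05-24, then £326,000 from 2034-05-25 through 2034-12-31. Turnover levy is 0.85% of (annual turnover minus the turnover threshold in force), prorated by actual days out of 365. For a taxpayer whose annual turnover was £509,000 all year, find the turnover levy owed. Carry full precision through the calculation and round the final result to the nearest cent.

£2,350.26

2034-01-01 to 2034-05-24: 144 days, exemption £89,000 → (£509,000 − £89,000) × 0.85% × 144/365 = £1,408.4384
2034-05-25 to 2034-12-31: 221 days, exemption £326,000 → (£509,000 − £326,000) × 0.85% × 221/365 = £941.8233
Total = £2,350.2616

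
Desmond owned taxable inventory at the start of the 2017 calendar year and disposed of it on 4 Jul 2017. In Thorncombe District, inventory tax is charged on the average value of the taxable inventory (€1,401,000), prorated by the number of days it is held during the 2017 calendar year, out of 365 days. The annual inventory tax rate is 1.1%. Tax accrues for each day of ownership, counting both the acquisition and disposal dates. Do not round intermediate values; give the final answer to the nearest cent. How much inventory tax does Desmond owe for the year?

Days held (1 Jan – 4 Jul 2017): 185 out of 365
Tax = €1,401,000 × 1.1% × 185/365 = €7,811.0548

€7,811.05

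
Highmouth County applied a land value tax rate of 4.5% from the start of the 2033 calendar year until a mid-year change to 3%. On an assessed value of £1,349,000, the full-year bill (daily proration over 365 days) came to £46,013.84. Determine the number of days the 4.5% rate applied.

100 days

Let d = days at the first rate; then 365 − d days at the second rate.
£1,349,000 × [4.5%·d + 3%·(365−d)] / 365 = £46,013.84
Solving gives d = 100, so the new rate took effect on 11 April 2033.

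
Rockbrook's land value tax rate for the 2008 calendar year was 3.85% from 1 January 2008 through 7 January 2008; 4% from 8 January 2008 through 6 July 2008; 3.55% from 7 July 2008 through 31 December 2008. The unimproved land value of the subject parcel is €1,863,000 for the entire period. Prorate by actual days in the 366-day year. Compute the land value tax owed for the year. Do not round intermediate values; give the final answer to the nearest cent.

€70,389.33

1 January – 7 January 2008: 7 days at 3.85% → €1,863,000 × 3.85% × 7/366 = €1,371.7992
8 January – 6 July 2008: 181 days at 4% → €1,863,000 × 4% × 181/366 = €36,852.7869
7 July – 31 December 2008: 178 days at 3.55% → €1,863,000 × 3.55% × 178/366 = €32,164.7459
Total = €70,389.3320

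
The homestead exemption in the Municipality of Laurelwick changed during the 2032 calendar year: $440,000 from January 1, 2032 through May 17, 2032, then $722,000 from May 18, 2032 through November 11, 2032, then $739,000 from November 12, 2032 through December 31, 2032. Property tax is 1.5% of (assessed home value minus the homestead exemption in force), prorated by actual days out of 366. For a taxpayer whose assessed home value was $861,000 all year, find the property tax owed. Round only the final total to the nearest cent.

January 1 – May 17, 2032: 138 days, exemption $440,000 → ($861,000 − $440,000) × 1.5% × 138/366 = $2,381.0656
May 18 – November 11, 2032: 178 days, exemption $722,000 → ($861,000 − $722,000) × 1.5% × 178/366 = $1,014.0164
November 12 – December 31, 2032: 50 days, exemption $739,000 → ($861,000 − $739,000) × 1.5% × 50/366 = $250.0000
Total = $3,645.0820

$3,645.08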